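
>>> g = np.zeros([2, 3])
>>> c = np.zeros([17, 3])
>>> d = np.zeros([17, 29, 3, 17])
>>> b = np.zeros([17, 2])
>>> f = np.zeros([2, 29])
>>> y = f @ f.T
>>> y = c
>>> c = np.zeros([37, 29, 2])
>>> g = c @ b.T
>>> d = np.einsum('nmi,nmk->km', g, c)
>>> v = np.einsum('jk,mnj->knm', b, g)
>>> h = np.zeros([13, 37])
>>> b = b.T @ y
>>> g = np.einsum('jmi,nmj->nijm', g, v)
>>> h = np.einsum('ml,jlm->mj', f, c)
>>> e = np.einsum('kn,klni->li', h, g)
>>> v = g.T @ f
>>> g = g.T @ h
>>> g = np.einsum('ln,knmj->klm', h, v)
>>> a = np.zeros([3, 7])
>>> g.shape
(29, 2, 17)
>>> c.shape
(37, 29, 2)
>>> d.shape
(2, 29)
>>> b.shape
(2, 3)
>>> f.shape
(2, 29)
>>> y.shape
(17, 3)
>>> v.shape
(29, 37, 17, 29)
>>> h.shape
(2, 37)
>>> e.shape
(17, 29)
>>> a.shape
(3, 7)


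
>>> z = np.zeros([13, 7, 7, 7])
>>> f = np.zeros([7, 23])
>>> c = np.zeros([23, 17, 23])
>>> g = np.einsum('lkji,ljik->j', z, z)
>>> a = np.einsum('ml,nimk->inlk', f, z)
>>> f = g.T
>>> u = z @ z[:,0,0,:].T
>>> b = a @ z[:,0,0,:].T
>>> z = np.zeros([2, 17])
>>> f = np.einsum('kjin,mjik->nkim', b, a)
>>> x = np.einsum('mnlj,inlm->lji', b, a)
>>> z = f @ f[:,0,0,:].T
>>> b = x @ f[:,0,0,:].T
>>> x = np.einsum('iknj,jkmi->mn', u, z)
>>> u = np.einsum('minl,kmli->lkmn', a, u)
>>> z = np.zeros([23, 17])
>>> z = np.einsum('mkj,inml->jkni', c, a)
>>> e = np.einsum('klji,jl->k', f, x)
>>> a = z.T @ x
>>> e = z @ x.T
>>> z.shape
(23, 17, 13, 7)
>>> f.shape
(13, 7, 23, 7)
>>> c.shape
(23, 17, 23)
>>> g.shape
(7,)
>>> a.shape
(7, 13, 17, 7)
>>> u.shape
(7, 13, 7, 23)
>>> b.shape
(23, 13, 13)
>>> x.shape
(23, 7)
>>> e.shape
(23, 17, 13, 23)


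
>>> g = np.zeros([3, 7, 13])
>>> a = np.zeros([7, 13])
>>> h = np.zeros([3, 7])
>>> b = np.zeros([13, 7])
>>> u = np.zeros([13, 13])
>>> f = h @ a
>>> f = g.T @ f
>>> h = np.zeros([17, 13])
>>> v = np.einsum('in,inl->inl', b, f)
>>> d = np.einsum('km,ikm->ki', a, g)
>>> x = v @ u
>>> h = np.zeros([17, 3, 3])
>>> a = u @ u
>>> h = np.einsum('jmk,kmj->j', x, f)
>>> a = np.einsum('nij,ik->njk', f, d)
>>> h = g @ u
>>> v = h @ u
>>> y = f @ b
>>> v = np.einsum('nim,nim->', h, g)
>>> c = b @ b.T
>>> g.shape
(3, 7, 13)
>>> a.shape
(13, 13, 3)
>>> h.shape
(3, 7, 13)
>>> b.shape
(13, 7)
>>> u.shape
(13, 13)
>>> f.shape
(13, 7, 13)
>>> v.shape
()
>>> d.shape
(7, 3)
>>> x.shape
(13, 7, 13)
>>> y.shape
(13, 7, 7)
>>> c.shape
(13, 13)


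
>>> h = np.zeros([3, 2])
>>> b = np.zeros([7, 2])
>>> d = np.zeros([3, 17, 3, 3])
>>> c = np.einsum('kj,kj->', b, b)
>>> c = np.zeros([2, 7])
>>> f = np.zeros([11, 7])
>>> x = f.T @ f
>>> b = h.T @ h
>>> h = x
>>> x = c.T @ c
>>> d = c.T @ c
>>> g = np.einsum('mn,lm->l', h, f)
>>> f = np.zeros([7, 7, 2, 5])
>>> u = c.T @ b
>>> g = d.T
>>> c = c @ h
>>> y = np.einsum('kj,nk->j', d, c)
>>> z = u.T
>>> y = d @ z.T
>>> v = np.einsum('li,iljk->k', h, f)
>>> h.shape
(7, 7)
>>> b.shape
(2, 2)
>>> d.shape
(7, 7)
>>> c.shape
(2, 7)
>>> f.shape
(7, 7, 2, 5)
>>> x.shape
(7, 7)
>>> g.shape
(7, 7)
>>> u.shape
(7, 2)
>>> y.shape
(7, 2)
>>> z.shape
(2, 7)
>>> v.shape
(5,)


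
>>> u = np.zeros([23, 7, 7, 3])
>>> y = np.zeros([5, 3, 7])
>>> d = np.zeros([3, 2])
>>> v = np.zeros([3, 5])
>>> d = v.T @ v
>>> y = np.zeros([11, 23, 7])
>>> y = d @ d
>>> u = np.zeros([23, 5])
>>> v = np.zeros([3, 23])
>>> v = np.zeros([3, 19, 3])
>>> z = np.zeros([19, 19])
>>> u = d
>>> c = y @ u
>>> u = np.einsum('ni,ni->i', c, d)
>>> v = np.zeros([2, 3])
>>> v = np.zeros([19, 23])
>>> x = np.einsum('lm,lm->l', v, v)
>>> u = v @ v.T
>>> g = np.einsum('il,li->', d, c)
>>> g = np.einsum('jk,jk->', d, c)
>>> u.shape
(19, 19)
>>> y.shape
(5, 5)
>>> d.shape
(5, 5)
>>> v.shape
(19, 23)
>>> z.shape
(19, 19)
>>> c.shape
(5, 5)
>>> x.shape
(19,)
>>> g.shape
()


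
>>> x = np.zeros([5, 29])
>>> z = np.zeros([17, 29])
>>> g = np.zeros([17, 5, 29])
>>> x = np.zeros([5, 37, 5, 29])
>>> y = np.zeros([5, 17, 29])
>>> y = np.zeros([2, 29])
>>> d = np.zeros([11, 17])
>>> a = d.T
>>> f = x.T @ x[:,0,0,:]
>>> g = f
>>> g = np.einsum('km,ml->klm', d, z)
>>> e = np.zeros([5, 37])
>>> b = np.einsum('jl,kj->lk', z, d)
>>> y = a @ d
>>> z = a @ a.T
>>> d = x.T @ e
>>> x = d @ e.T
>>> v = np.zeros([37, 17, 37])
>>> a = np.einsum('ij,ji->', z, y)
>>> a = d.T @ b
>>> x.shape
(29, 5, 37, 5)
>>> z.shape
(17, 17)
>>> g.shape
(11, 29, 17)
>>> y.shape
(17, 17)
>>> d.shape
(29, 5, 37, 37)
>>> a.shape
(37, 37, 5, 11)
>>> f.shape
(29, 5, 37, 29)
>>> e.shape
(5, 37)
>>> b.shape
(29, 11)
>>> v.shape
(37, 17, 37)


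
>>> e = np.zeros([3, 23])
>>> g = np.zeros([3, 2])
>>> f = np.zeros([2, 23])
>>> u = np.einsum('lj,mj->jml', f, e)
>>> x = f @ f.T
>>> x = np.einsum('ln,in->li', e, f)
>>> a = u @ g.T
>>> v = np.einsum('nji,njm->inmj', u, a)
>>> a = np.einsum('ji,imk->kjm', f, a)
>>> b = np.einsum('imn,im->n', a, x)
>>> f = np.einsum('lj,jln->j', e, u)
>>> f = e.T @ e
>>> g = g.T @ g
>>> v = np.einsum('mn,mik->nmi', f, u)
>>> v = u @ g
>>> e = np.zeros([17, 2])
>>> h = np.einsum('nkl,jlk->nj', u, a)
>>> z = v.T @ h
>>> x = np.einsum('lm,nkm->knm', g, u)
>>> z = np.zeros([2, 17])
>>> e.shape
(17, 2)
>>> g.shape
(2, 2)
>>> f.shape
(23, 23)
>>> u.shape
(23, 3, 2)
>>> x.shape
(3, 23, 2)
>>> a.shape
(3, 2, 3)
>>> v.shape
(23, 3, 2)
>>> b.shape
(3,)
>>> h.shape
(23, 3)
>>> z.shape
(2, 17)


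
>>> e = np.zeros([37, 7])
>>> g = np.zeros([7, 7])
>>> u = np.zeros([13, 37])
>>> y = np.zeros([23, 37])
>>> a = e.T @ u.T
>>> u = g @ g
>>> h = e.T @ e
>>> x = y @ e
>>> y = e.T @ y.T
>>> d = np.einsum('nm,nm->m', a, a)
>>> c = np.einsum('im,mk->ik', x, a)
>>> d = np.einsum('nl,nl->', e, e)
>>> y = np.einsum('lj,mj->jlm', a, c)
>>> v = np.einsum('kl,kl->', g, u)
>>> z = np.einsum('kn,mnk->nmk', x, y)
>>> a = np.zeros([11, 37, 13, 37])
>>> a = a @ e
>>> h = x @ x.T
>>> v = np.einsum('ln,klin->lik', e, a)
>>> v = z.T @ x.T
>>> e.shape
(37, 7)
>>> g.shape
(7, 7)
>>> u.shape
(7, 7)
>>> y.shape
(13, 7, 23)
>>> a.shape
(11, 37, 13, 7)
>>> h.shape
(23, 23)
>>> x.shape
(23, 7)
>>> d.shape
()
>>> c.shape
(23, 13)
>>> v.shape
(23, 13, 23)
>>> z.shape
(7, 13, 23)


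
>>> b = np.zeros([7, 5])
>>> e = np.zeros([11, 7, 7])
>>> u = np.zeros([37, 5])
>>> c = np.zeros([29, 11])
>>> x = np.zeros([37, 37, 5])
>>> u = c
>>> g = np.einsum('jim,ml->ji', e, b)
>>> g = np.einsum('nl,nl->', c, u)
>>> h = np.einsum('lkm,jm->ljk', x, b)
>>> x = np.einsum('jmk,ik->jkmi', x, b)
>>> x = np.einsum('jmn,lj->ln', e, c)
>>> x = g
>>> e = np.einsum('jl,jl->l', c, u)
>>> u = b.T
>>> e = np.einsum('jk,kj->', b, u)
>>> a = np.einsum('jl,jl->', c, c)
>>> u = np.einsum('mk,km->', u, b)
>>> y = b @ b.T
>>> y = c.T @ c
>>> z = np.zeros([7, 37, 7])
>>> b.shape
(7, 5)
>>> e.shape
()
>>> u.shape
()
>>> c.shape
(29, 11)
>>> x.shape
()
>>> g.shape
()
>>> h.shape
(37, 7, 37)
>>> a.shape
()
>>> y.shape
(11, 11)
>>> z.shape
(7, 37, 7)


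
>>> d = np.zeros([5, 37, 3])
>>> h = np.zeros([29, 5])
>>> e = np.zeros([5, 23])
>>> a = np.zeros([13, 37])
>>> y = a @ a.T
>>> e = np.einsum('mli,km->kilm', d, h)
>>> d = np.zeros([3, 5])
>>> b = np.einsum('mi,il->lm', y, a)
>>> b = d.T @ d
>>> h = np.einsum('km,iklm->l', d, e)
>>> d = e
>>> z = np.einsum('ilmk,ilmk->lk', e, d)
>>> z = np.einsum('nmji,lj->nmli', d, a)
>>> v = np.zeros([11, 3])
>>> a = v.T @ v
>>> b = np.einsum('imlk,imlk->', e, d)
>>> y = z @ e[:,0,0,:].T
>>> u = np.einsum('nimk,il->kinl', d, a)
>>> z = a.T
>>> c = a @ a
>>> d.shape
(29, 3, 37, 5)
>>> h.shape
(37,)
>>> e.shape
(29, 3, 37, 5)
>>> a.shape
(3, 3)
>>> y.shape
(29, 3, 13, 29)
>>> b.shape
()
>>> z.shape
(3, 3)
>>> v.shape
(11, 3)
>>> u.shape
(5, 3, 29, 3)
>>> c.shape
(3, 3)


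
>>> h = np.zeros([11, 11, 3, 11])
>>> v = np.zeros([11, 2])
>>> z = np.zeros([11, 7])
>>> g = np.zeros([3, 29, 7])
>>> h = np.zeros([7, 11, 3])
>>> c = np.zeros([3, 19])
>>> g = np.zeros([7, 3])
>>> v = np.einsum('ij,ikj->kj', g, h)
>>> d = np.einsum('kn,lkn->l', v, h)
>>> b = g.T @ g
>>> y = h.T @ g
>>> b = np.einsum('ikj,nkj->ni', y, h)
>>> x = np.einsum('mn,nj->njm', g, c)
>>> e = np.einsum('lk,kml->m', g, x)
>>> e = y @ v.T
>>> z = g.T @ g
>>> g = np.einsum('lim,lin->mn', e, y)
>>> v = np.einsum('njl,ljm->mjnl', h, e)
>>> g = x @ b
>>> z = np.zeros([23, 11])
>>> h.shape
(7, 11, 3)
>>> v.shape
(11, 11, 7, 3)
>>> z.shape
(23, 11)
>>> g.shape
(3, 19, 3)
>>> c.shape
(3, 19)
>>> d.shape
(7,)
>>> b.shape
(7, 3)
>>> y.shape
(3, 11, 3)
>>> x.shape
(3, 19, 7)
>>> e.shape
(3, 11, 11)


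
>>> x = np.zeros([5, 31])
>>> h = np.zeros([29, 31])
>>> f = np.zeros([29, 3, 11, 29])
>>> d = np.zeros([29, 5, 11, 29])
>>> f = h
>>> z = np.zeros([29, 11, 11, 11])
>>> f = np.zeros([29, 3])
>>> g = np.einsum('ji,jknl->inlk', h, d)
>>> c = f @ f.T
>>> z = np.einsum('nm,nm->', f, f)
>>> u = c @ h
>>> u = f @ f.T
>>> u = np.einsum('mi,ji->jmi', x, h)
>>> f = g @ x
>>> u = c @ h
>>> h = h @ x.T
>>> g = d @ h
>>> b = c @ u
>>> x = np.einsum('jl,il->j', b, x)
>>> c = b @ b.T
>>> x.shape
(29,)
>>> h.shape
(29, 5)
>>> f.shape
(31, 11, 29, 31)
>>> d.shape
(29, 5, 11, 29)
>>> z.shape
()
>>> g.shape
(29, 5, 11, 5)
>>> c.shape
(29, 29)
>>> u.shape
(29, 31)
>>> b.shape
(29, 31)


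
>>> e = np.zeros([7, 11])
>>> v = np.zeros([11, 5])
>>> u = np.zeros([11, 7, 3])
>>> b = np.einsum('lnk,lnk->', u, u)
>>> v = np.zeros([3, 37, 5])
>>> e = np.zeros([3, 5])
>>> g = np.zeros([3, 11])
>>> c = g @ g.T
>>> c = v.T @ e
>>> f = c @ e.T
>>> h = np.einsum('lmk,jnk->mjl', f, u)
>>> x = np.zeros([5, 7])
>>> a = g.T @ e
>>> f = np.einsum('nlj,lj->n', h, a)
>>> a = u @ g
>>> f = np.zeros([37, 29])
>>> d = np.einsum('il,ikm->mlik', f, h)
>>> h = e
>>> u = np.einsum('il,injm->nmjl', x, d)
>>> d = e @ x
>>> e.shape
(3, 5)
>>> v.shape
(3, 37, 5)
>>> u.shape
(29, 11, 37, 7)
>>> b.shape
()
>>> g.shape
(3, 11)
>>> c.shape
(5, 37, 5)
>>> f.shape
(37, 29)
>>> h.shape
(3, 5)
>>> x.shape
(5, 7)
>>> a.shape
(11, 7, 11)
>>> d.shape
(3, 7)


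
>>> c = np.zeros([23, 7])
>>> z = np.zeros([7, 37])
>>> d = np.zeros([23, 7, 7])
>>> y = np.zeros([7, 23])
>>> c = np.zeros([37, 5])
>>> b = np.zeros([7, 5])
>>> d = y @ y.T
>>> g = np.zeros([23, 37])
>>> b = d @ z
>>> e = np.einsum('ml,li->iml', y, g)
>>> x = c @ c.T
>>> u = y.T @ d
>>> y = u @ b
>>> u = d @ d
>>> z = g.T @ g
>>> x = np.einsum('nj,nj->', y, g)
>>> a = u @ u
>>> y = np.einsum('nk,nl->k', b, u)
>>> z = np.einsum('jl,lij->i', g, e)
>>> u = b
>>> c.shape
(37, 5)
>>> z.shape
(7,)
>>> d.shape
(7, 7)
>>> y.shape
(37,)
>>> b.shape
(7, 37)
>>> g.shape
(23, 37)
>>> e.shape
(37, 7, 23)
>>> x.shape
()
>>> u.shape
(7, 37)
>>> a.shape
(7, 7)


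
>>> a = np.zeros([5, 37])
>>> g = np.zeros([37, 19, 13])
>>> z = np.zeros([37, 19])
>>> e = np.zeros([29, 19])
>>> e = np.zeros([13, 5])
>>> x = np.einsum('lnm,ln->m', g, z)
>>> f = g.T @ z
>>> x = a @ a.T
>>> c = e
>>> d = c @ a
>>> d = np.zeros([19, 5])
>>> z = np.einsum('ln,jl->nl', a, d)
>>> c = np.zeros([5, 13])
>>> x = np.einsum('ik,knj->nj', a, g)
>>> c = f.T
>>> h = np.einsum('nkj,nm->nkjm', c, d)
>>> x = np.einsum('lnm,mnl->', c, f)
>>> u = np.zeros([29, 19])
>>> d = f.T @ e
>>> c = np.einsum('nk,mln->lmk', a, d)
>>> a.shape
(5, 37)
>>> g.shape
(37, 19, 13)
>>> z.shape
(37, 5)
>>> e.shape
(13, 5)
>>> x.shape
()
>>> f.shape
(13, 19, 19)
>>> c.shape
(19, 19, 37)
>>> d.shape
(19, 19, 5)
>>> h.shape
(19, 19, 13, 5)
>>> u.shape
(29, 19)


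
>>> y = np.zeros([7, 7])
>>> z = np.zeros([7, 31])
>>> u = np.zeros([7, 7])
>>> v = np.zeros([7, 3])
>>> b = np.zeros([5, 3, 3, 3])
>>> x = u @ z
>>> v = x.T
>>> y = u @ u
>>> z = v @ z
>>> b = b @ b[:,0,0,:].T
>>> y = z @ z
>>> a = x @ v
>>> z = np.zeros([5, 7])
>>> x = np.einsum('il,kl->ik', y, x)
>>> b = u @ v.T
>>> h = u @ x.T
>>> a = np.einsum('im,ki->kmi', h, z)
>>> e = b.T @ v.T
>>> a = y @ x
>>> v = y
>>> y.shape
(31, 31)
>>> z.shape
(5, 7)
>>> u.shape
(7, 7)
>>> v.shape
(31, 31)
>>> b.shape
(7, 31)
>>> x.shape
(31, 7)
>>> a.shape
(31, 7)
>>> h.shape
(7, 31)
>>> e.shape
(31, 31)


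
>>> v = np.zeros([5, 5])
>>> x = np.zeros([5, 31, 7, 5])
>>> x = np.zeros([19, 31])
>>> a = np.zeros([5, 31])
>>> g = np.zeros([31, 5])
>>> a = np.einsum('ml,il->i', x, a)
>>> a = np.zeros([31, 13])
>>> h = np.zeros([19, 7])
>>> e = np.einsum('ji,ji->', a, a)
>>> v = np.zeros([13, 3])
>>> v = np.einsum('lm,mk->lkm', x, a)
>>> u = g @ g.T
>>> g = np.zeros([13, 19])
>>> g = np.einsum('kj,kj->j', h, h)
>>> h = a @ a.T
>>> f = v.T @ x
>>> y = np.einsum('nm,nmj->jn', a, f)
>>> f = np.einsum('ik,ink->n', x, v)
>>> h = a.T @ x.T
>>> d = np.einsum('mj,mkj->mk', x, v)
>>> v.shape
(19, 13, 31)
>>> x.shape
(19, 31)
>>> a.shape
(31, 13)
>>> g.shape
(7,)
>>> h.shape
(13, 19)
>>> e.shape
()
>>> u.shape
(31, 31)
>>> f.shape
(13,)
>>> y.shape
(31, 31)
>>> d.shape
(19, 13)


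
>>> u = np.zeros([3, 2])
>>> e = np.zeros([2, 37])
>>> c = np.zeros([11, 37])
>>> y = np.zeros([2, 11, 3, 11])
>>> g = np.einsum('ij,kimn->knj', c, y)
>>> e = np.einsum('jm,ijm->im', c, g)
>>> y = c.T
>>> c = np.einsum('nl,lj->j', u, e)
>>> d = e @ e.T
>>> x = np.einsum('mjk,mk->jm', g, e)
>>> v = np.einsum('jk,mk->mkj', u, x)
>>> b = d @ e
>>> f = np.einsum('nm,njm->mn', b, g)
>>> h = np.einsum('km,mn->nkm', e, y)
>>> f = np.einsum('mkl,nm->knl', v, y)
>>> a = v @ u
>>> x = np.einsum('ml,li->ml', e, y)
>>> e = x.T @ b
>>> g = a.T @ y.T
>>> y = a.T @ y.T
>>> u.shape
(3, 2)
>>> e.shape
(37, 37)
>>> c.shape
(37,)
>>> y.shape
(2, 2, 37)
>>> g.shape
(2, 2, 37)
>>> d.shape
(2, 2)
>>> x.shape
(2, 37)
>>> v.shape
(11, 2, 3)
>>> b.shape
(2, 37)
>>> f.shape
(2, 37, 3)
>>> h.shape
(11, 2, 37)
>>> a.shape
(11, 2, 2)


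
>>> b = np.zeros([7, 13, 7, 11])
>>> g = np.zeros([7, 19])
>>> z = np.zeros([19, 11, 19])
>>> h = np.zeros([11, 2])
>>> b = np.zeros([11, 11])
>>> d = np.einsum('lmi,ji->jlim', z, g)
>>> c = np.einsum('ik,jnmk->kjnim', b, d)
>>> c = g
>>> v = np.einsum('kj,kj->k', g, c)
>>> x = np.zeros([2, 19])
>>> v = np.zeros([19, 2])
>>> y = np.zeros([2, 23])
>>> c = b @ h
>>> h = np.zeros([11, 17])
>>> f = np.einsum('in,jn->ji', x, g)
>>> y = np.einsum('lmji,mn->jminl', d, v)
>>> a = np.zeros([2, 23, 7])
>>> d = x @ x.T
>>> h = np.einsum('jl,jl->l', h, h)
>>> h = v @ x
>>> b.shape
(11, 11)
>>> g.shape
(7, 19)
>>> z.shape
(19, 11, 19)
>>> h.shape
(19, 19)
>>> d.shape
(2, 2)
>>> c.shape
(11, 2)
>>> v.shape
(19, 2)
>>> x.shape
(2, 19)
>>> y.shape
(19, 19, 11, 2, 7)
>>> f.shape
(7, 2)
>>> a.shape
(2, 23, 7)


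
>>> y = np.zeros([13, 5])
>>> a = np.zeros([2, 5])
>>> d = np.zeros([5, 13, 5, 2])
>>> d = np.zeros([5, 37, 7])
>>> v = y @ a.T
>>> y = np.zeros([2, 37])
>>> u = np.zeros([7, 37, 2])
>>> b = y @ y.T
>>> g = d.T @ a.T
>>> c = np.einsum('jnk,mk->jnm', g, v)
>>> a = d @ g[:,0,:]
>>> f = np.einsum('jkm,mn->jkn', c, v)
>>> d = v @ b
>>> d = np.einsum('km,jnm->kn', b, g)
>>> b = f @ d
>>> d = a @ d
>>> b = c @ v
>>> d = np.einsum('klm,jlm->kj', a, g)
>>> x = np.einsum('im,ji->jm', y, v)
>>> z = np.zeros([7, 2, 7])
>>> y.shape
(2, 37)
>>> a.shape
(5, 37, 2)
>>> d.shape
(5, 7)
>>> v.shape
(13, 2)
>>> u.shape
(7, 37, 2)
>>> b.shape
(7, 37, 2)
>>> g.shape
(7, 37, 2)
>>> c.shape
(7, 37, 13)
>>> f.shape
(7, 37, 2)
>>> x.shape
(13, 37)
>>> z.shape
(7, 2, 7)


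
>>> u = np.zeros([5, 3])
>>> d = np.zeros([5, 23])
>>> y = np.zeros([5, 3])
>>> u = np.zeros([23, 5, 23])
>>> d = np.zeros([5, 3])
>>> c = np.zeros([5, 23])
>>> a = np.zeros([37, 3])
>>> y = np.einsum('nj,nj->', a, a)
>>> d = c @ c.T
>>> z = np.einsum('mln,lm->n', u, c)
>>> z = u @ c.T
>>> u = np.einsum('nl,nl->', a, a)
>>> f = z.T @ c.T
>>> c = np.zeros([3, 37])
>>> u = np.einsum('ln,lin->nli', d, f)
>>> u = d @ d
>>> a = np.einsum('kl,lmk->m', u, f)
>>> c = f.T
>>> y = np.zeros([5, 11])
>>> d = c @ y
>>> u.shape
(5, 5)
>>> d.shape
(5, 5, 11)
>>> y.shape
(5, 11)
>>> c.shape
(5, 5, 5)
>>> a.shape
(5,)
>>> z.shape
(23, 5, 5)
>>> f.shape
(5, 5, 5)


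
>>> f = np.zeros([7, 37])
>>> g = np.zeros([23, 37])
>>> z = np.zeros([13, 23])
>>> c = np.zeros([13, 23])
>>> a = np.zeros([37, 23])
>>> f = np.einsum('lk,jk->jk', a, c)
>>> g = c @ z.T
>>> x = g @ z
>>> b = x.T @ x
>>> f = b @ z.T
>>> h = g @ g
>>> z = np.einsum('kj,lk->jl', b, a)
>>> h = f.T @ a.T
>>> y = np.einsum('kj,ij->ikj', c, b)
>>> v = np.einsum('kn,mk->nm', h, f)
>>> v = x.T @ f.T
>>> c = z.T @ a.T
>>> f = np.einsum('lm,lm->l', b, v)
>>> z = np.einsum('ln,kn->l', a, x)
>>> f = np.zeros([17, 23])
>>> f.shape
(17, 23)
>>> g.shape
(13, 13)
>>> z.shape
(37,)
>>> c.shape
(37, 37)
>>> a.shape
(37, 23)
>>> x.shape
(13, 23)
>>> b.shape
(23, 23)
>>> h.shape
(13, 37)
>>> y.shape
(23, 13, 23)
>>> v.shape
(23, 23)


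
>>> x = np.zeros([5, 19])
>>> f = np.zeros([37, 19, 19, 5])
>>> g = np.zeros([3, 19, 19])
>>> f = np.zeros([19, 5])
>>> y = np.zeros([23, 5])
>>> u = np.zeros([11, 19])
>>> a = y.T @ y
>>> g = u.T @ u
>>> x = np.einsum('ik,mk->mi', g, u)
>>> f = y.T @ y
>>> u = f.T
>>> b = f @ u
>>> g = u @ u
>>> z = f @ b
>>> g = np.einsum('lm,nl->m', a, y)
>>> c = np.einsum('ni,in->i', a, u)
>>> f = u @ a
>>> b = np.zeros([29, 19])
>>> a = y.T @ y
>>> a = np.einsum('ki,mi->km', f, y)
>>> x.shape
(11, 19)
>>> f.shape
(5, 5)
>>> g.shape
(5,)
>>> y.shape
(23, 5)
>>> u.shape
(5, 5)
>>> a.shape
(5, 23)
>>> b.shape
(29, 19)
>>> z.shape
(5, 5)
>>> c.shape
(5,)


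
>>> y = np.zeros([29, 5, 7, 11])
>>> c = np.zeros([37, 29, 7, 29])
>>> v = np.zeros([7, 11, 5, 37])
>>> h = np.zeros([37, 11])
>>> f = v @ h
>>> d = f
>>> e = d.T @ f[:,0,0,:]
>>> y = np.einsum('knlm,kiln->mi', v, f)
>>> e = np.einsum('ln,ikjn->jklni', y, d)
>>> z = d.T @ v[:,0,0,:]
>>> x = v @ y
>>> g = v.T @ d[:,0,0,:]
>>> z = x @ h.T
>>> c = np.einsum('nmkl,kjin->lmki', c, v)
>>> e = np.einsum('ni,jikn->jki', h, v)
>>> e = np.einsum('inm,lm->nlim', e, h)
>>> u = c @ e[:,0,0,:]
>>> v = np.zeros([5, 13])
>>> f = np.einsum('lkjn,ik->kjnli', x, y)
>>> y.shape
(37, 11)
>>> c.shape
(29, 29, 7, 5)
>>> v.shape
(5, 13)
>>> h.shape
(37, 11)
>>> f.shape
(11, 5, 11, 7, 37)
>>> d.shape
(7, 11, 5, 11)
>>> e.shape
(5, 37, 7, 11)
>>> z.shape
(7, 11, 5, 37)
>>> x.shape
(7, 11, 5, 11)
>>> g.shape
(37, 5, 11, 11)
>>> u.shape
(29, 29, 7, 11)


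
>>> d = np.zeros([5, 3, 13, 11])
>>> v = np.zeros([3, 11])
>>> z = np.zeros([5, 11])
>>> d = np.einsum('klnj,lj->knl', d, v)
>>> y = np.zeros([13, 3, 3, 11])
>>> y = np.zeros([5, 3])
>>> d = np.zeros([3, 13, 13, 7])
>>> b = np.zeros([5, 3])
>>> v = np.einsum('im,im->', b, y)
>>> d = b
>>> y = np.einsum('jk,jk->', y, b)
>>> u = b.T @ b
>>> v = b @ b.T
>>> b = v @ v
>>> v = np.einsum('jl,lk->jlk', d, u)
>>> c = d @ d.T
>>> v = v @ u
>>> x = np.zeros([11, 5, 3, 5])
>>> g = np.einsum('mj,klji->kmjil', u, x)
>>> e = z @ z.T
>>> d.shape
(5, 3)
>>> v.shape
(5, 3, 3)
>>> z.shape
(5, 11)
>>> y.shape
()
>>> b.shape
(5, 5)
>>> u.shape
(3, 3)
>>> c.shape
(5, 5)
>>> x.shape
(11, 5, 3, 5)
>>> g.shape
(11, 3, 3, 5, 5)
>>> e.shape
(5, 5)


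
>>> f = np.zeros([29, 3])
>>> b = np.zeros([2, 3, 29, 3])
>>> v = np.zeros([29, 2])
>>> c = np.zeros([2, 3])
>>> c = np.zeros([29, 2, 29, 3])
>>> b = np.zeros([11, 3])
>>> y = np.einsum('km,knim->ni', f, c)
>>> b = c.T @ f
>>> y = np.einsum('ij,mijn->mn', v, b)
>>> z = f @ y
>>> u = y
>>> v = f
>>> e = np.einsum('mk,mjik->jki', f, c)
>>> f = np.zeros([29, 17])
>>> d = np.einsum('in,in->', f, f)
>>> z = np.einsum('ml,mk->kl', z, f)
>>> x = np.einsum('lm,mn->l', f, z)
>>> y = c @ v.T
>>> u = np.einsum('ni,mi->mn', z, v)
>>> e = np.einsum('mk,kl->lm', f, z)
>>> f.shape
(29, 17)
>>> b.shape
(3, 29, 2, 3)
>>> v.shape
(29, 3)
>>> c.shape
(29, 2, 29, 3)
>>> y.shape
(29, 2, 29, 29)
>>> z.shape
(17, 3)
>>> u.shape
(29, 17)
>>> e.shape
(3, 29)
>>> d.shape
()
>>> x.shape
(29,)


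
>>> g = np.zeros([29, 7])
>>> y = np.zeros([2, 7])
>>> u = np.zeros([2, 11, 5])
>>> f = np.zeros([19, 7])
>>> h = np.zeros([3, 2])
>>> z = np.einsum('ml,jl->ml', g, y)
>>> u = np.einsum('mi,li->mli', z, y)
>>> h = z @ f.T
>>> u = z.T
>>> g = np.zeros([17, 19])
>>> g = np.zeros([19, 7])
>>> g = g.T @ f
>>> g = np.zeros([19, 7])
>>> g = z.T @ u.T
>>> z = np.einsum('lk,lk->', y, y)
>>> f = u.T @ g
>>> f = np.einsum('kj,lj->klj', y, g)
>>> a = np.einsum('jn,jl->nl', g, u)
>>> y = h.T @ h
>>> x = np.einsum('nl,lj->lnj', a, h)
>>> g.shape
(7, 7)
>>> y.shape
(19, 19)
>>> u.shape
(7, 29)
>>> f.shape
(2, 7, 7)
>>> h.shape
(29, 19)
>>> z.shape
()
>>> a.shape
(7, 29)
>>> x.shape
(29, 7, 19)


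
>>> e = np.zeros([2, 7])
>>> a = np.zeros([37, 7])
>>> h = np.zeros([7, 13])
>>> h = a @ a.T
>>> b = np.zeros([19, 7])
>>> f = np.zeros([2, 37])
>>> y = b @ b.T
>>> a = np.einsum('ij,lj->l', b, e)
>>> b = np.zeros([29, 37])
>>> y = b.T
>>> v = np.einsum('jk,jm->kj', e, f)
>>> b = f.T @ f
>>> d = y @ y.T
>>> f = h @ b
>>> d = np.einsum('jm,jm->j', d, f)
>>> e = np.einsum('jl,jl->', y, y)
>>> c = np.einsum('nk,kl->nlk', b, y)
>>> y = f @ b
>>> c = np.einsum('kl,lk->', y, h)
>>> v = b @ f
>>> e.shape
()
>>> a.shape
(2,)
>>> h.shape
(37, 37)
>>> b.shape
(37, 37)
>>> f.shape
(37, 37)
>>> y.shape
(37, 37)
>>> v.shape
(37, 37)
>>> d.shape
(37,)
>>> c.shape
()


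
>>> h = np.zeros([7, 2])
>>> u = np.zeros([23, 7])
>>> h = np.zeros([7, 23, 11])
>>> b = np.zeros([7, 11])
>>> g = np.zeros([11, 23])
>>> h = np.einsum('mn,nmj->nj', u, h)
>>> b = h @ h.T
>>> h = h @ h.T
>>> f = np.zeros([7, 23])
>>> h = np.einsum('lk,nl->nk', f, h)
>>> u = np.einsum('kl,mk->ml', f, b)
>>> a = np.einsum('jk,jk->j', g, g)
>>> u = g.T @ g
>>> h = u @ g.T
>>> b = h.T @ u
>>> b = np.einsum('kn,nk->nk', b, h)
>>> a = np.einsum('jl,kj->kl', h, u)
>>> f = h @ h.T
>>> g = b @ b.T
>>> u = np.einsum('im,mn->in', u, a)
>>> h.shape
(23, 11)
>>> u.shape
(23, 11)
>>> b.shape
(23, 11)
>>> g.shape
(23, 23)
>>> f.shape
(23, 23)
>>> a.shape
(23, 11)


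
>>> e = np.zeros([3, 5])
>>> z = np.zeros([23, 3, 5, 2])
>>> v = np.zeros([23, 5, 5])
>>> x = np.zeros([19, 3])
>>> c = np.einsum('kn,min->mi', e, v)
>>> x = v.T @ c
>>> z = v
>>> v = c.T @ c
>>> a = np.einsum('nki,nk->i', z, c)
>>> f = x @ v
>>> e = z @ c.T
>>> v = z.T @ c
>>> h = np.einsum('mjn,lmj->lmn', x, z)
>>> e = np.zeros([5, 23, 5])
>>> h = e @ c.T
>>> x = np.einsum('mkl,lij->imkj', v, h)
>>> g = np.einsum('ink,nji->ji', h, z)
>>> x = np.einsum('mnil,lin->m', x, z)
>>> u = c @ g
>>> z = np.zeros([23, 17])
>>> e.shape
(5, 23, 5)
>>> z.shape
(23, 17)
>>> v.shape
(5, 5, 5)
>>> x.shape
(23,)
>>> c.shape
(23, 5)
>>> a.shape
(5,)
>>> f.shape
(5, 5, 5)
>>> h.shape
(5, 23, 23)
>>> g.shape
(5, 5)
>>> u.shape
(23, 5)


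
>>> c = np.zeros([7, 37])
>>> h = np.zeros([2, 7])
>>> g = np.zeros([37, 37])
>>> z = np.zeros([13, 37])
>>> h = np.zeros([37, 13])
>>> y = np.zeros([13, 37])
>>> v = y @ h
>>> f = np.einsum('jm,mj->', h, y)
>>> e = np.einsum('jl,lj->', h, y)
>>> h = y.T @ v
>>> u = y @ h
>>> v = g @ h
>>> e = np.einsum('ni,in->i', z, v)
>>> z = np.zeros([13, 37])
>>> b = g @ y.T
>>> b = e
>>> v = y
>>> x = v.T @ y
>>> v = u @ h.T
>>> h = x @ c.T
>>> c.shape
(7, 37)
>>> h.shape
(37, 7)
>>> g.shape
(37, 37)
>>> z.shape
(13, 37)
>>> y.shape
(13, 37)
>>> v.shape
(13, 37)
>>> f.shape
()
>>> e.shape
(37,)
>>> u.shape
(13, 13)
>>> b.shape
(37,)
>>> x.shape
(37, 37)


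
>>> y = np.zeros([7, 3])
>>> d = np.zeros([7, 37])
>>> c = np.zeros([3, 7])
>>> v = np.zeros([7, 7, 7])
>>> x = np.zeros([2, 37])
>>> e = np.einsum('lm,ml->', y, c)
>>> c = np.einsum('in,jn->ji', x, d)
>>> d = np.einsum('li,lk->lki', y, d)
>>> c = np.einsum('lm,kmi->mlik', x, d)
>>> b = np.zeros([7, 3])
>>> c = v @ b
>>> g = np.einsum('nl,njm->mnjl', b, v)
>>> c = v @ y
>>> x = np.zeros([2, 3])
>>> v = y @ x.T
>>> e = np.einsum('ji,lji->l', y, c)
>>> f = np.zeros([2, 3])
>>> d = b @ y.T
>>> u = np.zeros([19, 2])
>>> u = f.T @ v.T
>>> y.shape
(7, 3)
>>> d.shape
(7, 7)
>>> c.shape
(7, 7, 3)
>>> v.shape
(7, 2)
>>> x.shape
(2, 3)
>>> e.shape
(7,)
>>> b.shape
(7, 3)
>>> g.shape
(7, 7, 7, 3)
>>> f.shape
(2, 3)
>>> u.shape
(3, 7)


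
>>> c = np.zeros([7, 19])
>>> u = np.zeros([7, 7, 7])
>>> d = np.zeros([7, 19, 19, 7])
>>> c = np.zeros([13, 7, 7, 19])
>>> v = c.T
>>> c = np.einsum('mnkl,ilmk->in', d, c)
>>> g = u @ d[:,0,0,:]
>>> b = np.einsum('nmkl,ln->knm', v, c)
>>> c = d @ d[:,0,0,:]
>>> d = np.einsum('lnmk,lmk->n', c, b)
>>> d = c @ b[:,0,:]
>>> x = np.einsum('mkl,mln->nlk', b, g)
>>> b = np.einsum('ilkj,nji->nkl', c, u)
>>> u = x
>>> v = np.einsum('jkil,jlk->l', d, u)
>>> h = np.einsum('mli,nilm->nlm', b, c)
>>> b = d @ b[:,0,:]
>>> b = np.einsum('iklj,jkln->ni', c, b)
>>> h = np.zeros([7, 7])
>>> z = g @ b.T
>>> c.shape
(7, 19, 19, 7)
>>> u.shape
(7, 7, 19)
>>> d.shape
(7, 19, 19, 7)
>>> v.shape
(7,)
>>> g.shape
(7, 7, 7)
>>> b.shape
(19, 7)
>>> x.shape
(7, 7, 19)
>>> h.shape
(7, 7)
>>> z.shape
(7, 7, 19)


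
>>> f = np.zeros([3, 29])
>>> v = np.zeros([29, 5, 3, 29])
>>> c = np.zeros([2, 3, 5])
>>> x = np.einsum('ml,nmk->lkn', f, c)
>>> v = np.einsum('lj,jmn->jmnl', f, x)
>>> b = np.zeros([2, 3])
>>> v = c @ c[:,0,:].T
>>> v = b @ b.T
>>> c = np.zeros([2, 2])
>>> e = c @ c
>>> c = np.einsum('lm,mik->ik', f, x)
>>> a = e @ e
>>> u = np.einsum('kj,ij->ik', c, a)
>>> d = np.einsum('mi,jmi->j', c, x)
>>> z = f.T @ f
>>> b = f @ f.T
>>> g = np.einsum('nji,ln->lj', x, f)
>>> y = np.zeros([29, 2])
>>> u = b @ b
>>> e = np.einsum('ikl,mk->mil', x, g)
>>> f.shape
(3, 29)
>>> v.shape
(2, 2)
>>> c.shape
(5, 2)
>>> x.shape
(29, 5, 2)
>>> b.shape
(3, 3)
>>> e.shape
(3, 29, 2)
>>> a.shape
(2, 2)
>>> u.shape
(3, 3)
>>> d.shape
(29,)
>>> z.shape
(29, 29)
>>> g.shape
(3, 5)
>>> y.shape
(29, 2)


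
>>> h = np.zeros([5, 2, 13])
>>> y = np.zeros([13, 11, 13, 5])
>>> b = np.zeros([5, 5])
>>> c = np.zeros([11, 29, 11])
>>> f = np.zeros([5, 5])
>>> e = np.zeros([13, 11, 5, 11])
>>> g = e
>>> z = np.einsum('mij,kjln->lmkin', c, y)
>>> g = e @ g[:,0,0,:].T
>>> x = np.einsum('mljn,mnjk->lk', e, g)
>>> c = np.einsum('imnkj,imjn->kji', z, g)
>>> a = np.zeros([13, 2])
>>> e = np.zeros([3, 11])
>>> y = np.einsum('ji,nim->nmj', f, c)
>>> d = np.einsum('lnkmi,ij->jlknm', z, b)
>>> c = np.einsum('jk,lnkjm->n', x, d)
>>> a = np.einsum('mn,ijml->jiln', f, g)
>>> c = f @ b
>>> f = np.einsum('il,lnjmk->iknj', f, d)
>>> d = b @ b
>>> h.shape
(5, 2, 13)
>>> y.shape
(29, 13, 5)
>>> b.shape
(5, 5)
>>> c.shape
(5, 5)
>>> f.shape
(5, 29, 13, 13)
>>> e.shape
(3, 11)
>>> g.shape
(13, 11, 5, 13)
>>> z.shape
(13, 11, 13, 29, 5)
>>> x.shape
(11, 13)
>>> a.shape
(11, 13, 13, 5)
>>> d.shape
(5, 5)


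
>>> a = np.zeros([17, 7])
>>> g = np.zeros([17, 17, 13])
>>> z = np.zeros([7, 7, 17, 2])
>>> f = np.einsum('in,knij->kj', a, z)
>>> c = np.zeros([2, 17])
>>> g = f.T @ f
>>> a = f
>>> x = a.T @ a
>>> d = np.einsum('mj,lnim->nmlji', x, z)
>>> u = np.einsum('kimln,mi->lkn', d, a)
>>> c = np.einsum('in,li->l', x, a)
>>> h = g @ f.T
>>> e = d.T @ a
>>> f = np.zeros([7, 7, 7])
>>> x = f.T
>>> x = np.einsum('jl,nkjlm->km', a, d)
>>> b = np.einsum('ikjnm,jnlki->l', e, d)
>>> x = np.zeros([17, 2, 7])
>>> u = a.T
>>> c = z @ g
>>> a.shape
(7, 2)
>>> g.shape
(2, 2)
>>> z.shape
(7, 7, 17, 2)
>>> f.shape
(7, 7, 7)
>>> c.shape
(7, 7, 17, 2)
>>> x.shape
(17, 2, 7)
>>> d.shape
(7, 2, 7, 2, 17)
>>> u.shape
(2, 7)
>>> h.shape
(2, 7)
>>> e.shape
(17, 2, 7, 2, 2)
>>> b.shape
(7,)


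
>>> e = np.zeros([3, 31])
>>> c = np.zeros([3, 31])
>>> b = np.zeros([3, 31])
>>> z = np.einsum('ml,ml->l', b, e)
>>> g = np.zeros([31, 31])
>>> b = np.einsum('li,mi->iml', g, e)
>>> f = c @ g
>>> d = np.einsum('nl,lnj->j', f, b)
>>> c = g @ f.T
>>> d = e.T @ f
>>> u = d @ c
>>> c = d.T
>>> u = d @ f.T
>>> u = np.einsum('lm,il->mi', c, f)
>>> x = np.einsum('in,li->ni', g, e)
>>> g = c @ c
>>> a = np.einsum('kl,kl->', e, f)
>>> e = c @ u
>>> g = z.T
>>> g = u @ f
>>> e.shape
(31, 3)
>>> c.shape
(31, 31)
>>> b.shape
(31, 3, 31)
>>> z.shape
(31,)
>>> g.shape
(31, 31)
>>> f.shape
(3, 31)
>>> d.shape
(31, 31)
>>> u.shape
(31, 3)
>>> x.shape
(31, 31)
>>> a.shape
()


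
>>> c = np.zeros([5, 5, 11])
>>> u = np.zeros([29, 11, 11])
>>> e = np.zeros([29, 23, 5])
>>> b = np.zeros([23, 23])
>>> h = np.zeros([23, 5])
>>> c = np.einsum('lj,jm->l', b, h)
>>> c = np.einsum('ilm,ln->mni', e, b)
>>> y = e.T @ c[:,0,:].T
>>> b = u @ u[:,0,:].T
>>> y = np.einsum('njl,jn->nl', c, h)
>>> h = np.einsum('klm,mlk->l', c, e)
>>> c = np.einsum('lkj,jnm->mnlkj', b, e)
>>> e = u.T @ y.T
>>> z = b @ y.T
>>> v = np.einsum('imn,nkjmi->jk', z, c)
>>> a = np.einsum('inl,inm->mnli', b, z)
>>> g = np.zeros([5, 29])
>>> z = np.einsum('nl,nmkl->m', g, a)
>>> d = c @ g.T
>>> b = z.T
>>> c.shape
(5, 23, 29, 11, 29)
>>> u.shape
(29, 11, 11)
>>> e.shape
(11, 11, 5)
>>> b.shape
(11,)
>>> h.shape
(23,)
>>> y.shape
(5, 29)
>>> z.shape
(11,)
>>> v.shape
(29, 23)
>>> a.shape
(5, 11, 29, 29)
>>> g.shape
(5, 29)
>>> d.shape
(5, 23, 29, 11, 5)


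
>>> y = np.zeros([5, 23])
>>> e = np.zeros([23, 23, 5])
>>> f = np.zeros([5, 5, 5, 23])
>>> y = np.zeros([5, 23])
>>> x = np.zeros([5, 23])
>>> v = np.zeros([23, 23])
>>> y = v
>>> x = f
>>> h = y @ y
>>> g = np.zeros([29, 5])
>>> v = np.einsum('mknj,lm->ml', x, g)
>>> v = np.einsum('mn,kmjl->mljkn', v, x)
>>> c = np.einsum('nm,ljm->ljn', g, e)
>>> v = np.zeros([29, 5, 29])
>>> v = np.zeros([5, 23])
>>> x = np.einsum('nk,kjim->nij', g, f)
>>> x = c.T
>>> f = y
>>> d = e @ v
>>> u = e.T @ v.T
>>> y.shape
(23, 23)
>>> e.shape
(23, 23, 5)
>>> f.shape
(23, 23)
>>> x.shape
(29, 23, 23)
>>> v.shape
(5, 23)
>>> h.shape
(23, 23)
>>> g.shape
(29, 5)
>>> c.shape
(23, 23, 29)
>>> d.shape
(23, 23, 23)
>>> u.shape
(5, 23, 5)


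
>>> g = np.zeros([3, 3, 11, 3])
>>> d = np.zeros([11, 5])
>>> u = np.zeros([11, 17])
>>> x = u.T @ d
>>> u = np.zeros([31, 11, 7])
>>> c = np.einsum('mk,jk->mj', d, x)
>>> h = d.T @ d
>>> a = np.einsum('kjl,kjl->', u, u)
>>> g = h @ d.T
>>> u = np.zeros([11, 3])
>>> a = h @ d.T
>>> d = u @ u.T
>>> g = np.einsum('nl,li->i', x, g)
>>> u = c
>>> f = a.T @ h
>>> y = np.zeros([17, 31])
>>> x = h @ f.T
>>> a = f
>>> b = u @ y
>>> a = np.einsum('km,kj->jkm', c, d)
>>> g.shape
(11,)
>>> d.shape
(11, 11)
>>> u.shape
(11, 17)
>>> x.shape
(5, 11)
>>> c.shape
(11, 17)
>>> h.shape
(5, 5)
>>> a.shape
(11, 11, 17)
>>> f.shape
(11, 5)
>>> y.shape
(17, 31)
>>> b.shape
(11, 31)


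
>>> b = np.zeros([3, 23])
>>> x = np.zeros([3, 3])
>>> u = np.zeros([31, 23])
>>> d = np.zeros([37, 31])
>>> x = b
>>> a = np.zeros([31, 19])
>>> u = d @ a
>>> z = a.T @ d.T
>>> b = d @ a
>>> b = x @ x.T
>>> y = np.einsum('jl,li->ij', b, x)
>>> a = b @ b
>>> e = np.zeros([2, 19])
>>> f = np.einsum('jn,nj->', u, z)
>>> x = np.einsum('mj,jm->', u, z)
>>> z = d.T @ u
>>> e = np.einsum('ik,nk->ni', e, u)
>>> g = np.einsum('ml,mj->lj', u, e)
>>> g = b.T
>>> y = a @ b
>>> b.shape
(3, 3)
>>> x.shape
()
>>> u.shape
(37, 19)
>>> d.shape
(37, 31)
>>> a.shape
(3, 3)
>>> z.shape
(31, 19)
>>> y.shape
(3, 3)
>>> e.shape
(37, 2)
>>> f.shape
()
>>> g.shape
(3, 3)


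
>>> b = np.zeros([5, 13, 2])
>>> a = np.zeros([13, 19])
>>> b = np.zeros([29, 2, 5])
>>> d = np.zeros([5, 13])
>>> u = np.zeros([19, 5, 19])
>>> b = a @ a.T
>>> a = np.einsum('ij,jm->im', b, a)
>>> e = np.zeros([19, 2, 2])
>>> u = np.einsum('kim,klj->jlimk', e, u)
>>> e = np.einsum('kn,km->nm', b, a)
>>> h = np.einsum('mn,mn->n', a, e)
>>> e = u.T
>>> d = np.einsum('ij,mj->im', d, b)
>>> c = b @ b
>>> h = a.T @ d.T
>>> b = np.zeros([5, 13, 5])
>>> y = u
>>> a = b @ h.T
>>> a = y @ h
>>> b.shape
(5, 13, 5)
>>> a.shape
(19, 5, 2, 2, 5)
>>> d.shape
(5, 13)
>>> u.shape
(19, 5, 2, 2, 19)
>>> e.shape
(19, 2, 2, 5, 19)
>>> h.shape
(19, 5)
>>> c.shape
(13, 13)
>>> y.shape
(19, 5, 2, 2, 19)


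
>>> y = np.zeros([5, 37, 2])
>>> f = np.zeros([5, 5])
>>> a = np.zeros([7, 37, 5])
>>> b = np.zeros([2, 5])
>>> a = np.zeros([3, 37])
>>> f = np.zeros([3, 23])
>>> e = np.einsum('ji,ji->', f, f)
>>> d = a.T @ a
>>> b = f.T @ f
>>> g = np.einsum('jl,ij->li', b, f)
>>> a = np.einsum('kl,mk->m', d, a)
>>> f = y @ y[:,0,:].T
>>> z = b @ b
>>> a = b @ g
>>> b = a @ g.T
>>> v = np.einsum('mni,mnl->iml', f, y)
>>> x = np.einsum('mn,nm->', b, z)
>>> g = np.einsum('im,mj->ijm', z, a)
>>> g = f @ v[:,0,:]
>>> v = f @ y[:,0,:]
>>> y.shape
(5, 37, 2)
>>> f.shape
(5, 37, 5)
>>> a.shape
(23, 3)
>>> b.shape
(23, 23)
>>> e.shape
()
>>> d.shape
(37, 37)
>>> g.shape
(5, 37, 2)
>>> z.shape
(23, 23)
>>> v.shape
(5, 37, 2)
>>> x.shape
()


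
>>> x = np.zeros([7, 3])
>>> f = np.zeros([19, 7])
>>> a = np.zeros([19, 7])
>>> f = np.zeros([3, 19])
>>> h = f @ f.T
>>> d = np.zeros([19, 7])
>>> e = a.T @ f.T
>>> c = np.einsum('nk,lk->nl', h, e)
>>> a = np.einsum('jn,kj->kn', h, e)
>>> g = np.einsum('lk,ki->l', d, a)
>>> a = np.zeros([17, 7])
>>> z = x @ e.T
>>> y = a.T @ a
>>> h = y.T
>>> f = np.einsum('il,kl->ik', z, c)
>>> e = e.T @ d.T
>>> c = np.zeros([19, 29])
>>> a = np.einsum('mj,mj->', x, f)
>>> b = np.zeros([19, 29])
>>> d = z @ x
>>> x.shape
(7, 3)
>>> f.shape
(7, 3)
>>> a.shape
()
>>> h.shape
(7, 7)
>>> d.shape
(7, 3)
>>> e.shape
(3, 19)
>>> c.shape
(19, 29)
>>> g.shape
(19,)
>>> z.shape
(7, 7)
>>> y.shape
(7, 7)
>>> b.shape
(19, 29)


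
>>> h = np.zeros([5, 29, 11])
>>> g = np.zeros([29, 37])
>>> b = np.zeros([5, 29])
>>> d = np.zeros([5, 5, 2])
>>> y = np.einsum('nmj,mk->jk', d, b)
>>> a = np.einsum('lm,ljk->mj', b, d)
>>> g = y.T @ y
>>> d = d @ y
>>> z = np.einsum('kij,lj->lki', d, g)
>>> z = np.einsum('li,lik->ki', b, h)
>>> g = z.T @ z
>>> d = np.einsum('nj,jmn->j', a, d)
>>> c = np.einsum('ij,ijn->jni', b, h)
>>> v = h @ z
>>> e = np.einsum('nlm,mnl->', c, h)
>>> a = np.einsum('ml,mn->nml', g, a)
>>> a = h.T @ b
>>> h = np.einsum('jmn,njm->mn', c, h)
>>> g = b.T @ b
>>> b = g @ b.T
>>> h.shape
(11, 5)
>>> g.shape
(29, 29)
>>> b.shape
(29, 5)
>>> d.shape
(5,)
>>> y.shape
(2, 29)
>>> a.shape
(11, 29, 29)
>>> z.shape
(11, 29)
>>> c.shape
(29, 11, 5)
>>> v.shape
(5, 29, 29)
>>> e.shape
()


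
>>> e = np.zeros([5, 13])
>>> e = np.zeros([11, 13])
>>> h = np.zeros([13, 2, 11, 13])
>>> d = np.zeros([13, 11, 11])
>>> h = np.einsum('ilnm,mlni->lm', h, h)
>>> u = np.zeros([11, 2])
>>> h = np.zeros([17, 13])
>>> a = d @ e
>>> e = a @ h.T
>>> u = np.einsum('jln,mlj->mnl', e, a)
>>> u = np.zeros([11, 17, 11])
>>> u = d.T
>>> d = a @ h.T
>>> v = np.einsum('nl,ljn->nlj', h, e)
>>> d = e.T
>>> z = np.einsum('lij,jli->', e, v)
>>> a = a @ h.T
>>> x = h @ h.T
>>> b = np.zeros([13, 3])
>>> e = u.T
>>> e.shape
(13, 11, 11)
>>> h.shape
(17, 13)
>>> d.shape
(17, 11, 13)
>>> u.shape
(11, 11, 13)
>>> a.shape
(13, 11, 17)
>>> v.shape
(17, 13, 11)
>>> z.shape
()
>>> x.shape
(17, 17)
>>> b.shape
(13, 3)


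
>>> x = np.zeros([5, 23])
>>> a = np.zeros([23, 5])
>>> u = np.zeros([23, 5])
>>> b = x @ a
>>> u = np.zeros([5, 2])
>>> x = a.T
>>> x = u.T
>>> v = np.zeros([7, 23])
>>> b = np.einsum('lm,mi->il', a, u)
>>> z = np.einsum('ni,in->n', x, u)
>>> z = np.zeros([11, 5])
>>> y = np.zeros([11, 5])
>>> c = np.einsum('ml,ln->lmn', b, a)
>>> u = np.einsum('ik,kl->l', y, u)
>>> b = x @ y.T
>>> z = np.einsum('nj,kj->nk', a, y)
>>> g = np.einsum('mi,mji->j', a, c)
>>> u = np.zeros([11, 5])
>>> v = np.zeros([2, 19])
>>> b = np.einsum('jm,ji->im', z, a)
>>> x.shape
(2, 5)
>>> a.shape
(23, 5)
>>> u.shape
(11, 5)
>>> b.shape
(5, 11)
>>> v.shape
(2, 19)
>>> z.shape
(23, 11)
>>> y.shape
(11, 5)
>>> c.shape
(23, 2, 5)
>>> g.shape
(2,)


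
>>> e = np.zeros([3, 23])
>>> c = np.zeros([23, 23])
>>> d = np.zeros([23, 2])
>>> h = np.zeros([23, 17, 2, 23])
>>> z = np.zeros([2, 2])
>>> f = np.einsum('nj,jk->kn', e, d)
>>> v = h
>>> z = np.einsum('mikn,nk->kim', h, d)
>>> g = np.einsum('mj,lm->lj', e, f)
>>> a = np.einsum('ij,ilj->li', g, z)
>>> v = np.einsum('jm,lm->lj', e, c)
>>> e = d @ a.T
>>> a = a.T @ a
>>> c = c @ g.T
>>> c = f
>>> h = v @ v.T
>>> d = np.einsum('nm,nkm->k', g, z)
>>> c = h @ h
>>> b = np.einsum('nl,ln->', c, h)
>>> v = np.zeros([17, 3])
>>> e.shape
(23, 17)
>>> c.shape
(23, 23)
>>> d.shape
(17,)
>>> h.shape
(23, 23)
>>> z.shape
(2, 17, 23)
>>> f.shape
(2, 3)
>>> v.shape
(17, 3)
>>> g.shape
(2, 23)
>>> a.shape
(2, 2)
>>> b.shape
()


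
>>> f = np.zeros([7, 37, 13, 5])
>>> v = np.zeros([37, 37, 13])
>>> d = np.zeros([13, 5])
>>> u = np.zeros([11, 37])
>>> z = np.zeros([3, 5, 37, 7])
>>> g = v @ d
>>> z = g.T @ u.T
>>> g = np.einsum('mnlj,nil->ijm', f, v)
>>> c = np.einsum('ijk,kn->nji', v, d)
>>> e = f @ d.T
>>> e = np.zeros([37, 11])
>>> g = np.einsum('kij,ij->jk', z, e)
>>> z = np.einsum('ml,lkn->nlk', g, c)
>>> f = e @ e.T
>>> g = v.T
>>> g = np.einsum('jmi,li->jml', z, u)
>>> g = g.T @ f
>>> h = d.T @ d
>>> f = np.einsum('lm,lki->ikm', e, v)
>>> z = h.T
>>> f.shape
(13, 37, 11)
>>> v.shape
(37, 37, 13)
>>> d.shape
(13, 5)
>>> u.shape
(11, 37)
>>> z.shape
(5, 5)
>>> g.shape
(11, 5, 37)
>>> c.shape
(5, 37, 37)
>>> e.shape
(37, 11)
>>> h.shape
(5, 5)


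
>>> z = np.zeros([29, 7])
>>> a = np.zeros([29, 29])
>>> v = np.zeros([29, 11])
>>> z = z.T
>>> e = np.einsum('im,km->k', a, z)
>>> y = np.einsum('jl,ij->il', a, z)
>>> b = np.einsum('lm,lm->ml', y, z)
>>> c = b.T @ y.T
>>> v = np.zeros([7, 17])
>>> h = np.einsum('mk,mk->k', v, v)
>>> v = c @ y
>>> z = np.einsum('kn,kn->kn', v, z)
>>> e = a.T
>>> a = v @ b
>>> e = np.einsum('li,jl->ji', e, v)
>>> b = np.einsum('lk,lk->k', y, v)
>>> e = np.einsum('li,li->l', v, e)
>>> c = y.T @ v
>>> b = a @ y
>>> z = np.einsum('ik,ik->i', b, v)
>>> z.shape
(7,)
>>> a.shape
(7, 7)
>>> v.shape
(7, 29)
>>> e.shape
(7,)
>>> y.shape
(7, 29)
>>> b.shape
(7, 29)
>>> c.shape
(29, 29)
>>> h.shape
(17,)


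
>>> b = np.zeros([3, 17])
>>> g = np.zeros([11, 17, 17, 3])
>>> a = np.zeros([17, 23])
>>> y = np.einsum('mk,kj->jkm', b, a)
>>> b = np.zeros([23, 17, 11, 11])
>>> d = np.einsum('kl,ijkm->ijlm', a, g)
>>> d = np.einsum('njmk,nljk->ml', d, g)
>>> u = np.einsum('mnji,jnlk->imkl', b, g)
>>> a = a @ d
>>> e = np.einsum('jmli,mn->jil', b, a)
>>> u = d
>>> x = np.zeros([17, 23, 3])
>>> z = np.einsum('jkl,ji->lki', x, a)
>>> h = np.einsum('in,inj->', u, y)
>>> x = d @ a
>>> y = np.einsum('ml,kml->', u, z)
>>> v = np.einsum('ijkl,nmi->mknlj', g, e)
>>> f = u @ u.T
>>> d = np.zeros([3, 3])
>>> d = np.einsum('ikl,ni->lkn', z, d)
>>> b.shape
(23, 17, 11, 11)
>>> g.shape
(11, 17, 17, 3)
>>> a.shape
(17, 17)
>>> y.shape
()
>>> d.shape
(17, 23, 3)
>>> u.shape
(23, 17)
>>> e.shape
(23, 11, 11)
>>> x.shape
(23, 17)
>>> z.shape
(3, 23, 17)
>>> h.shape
()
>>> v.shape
(11, 17, 23, 3, 17)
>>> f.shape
(23, 23)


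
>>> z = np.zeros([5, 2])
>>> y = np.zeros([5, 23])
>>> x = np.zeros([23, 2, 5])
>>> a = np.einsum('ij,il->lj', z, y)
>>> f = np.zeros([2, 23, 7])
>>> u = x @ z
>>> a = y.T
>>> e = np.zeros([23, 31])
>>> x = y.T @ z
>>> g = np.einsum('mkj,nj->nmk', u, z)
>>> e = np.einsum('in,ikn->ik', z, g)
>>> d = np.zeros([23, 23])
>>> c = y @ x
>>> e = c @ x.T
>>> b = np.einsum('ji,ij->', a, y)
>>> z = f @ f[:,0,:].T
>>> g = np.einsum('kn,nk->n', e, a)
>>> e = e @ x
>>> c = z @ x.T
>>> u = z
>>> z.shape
(2, 23, 2)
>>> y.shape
(5, 23)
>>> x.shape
(23, 2)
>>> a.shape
(23, 5)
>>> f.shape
(2, 23, 7)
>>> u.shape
(2, 23, 2)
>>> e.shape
(5, 2)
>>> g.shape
(23,)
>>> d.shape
(23, 23)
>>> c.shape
(2, 23, 23)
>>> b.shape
()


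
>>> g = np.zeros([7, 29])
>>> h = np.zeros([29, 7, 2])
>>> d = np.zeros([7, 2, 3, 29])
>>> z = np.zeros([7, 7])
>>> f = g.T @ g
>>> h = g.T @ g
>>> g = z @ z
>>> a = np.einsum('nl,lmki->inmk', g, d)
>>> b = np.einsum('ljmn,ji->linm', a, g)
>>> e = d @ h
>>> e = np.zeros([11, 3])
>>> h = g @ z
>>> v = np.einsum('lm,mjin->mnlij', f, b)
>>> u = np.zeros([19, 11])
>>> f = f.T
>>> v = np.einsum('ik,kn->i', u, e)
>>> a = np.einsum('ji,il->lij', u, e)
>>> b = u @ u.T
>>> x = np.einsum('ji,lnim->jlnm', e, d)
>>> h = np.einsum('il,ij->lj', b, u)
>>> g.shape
(7, 7)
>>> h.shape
(19, 11)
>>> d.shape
(7, 2, 3, 29)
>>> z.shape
(7, 7)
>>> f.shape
(29, 29)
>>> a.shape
(3, 11, 19)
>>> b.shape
(19, 19)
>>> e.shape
(11, 3)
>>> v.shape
(19,)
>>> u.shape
(19, 11)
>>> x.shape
(11, 7, 2, 29)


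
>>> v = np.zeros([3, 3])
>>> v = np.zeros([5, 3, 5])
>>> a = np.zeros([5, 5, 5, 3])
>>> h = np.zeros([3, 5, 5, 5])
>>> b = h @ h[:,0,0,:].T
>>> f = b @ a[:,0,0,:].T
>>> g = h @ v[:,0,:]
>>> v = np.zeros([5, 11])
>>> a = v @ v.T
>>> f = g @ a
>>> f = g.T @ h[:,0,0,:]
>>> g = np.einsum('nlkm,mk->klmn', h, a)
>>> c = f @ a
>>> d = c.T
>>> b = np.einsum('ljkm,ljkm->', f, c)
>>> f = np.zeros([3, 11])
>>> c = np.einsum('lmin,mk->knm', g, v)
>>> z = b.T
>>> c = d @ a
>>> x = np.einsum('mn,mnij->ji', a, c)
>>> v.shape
(5, 11)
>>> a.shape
(5, 5)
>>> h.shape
(3, 5, 5, 5)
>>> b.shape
()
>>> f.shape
(3, 11)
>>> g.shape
(5, 5, 5, 3)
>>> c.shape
(5, 5, 5, 5)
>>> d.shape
(5, 5, 5, 5)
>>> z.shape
()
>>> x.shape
(5, 5)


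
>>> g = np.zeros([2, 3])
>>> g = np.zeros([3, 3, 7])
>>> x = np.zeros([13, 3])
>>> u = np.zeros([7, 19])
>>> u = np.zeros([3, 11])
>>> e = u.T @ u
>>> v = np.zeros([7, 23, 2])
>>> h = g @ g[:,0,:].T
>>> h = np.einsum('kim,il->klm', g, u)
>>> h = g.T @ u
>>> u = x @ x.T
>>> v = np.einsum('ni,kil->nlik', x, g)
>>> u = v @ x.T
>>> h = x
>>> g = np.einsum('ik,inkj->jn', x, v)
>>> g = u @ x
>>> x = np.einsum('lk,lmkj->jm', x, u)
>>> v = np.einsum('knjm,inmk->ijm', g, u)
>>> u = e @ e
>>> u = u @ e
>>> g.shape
(13, 7, 3, 3)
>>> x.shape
(13, 7)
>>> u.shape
(11, 11)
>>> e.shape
(11, 11)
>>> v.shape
(13, 3, 3)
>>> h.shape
(13, 3)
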